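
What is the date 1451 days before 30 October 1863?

Subtracting 1451 days from October 30, 1863.
Going back 30 days from October 30, 1863 reaches the end of the previous month; 1451 − 30 = 1421 left.
September 1863 has 30 days: 1421 − 30 = 1391 left.
August 1863 has 31 days: 1391 − 31 = 1360 left.
July 1863 has 31 days: 1360 − 31 = 1329 left.
June 1863 has 30 days: 1329 − 30 = 1299 left.
May 1863 has 31 days: 1299 − 31 = 1268 left.
April 1863 has 30 days: 1268 − 30 = 1238 left.
March 1863 has 31 days: 1238 − 31 = 1207 left.
February 1863 has 28 days (1863 is not a leap year): 1207 − 28 = 1179 left.
January 1863 has 31 days: 1179 − 31 = 1148 left.
December 1862 has 31 days: 1148 − 31 = 1117 left.
November 1862 has 30 days: 1117 − 30 = 1087 left.
October 1862 has 31 days: 1087 − 31 = 1056 left.
September 1862 has 30 days: 1056 − 30 = 1026 left.
August 1862 has 31 days: 1026 − 31 = 995 left.
July 1862 has 31 days: 995 − 31 = 964 left.
June 1862 has 30 days: 964 − 30 = 934 left.
May 1862 has 31 days: 934 − 31 = 903 left.
April 1862 has 30 days: 903 − 30 = 873 left.
March 1862 has 31 days: 873 − 31 = 842 left.
February 1862 has 28 days (1862 is not a leap year): 842 − 28 = 814 left.
January 1862 has 31 days: 814 − 31 = 783 left.
December 1861 has 31 days: 783 − 31 = 752 left.
November 1861 has 30 days: 752 − 30 = 722 left.
October 1861 has 31 days: 722 − 31 = 691 left.
September 1861 has 30 days: 691 − 30 = 661 left.
August 1861 has 31 days: 661 − 31 = 630 left.
July 1861 has 31 days: 630 − 31 = 599 left.
June 1861 has 30 days: 599 − 30 = 569 left.
May 1861 has 31 days: 569 − 31 = 538 left.
April 1861 has 30 days: 538 − 30 = 508 left.
March 1861 has 31 days: 508 − 31 = 477 left.
February 1861 has 28 days (1861 is not a leap year): 477 − 28 = 449 left.
January 1861 has 31 days: 449 − 31 = 418 left.
December 1860 has 31 days: 418 − 31 = 387 left.
November 1860 has 30 days: 387 − 30 = 357 left.
October 1860 has 31 days: 357 − 31 = 326 left.
September 1860 has 30 days: 326 − 30 = 296 left.
August 1860 has 31 days: 296 − 31 = 265 left.
July 1860 has 31 days: 265 − 31 = 234 left.
June 1860 has 30 days: 234 − 30 = 204 left.
May 1860 has 31 days: 204 − 31 = 173 left.
April 1860 has 30 days: 173 − 30 = 143 left.
March 1860 has 31 days: 143 − 31 = 112 left.
February 1860 has 29 days (1860 is a leap year): 112 − 29 = 83 left.
January 1860 has 31 days: 83 − 31 = 52 left.
December 1859 has 31 days: 52 − 31 = 21 left.
November 1859 has 30 days; 30 − 21 = 9 → November 9, 1859.

November 9, 1859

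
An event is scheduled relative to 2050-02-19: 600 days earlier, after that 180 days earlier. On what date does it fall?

Going back 600 days from February 19, 2050:
Going back 19 days from February 19, 2050 reaches the end of the previous month; 600 − 19 = 581 left.
January 2050 has 31 days: 581 − 31 = 550 left.
December 2049 has 31 days: 550 − 31 = 519 left.
November 2049 has 30 days: 519 − 30 = 489 left.
October 2049 has 31 days: 489 − 31 = 458 left.
September 2049 has 30 days: 458 − 30 = 428 left.
August 2049 has 31 days: 428 − 31 = 397 left.
July 2049 has 31 days: 397 − 31 = 366 left.
June 2049 has 30 days: 366 − 30 = 336 left.
May 2049 has 31 days: 336 − 31 = 305 left.
April 2049 has 30 days: 305 − 30 = 275 left.
March 2049 has 31 days: 275 − 31 = 244 left.
February 2049 has 28 days (2049 is not a leap year): 244 − 28 = 216 left.
January 2049 has 31 days: 216 − 31 = 185 left.
December 2048 has 31 days: 185 − 31 = 154 left.
November 2048 has 30 days: 154 − 30 = 124 left.
October 2048 has 31 days: 124 − 31 = 93 left.
September 2048 has 30 days: 93 − 30 = 63 left.
August 2048 has 31 days: 63 − 31 = 32 left.
July 2048 has 31 days: 32 − 31 = 1 left.
June 2048 has 30 days; 30 − 1 = 29 → June 29, 2048.
Going back 180 days from June 29, 2048:
Going back 29 days from June 29, 2048 reaches the end of the previous month; 180 − 29 = 151 left.
May 2048 has 31 days: 151 − 31 = 120 left.
April 2048 has 30 days: 120 − 30 = 90 left.
March 2048 has 31 days: 90 − 31 = 59 left.
February 2048 has 29 days (2048 is a leap year): 59 − 29 = 30 left.
January 2048 has 31 days; 31 − 30 = 1 → January 1, 2048.

January 1, 2048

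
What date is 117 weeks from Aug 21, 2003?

November 17, 2005

Counting forward 117 weeks = 819 days from August 21, 2003.
August has 31 days, so 31 − 21 = 10 days remain after August 21, 2003; 819 − 10 = 809 left.
September 2003 has 30 days: 809 − 30 = 779 left.
October 2003 has 31 days: 779 − 31 = 748 left.
November 2003 has 30 days: 748 − 30 = 718 left.
December 2003 has 31 days: 718 − 31 = 687 left.
January 2004 has 31 days: 687 − 31 = 656 left.
February 2004 has 29 days (2004 is a leap year): 656 − 29 = 627 left.
March 2004 has 31 days: 627 − 31 = 596 left.
April 2004 has 30 days: 596 − 30 = 566 left.
May 2004 has 31 days: 566 − 31 = 535 left.
June 2004 has 30 days: 535 − 30 = 505 left.
July 2004 has 31 days: 505 − 31 = 474 left.
August 2004 has 31 days: 474 − 31 = 443 left.
September 2004 has 30 days: 443 − 30 = 413 left.
October 2004 has 31 days: 413 − 31 = 382 left.
November 2004 has 30 days: 382 − 30 = 352 left.
December 2004 has 31 days: 352 − 31 = 321 left.
January 2005 has 31 days: 321 − 31 = 290 left.
February 2005 has 28 days (2005 is not a leap year): 290 − 28 = 262 left.
March 2005 has 31 days: 262 − 31 = 231 left.
April 2005 has 30 days: 231 − 30 = 201 left.
May 2005 has 31 days: 201 − 31 = 170 left.
June 2005 has 30 days: 170 − 30 = 140 left.
July 2005 has 31 days: 140 − 31 = 109 left.
August 2005 has 31 days: 109 − 31 = 78 left.
September 2005 has 30 days: 78 − 30 = 48 left.
October 2005 has 31 days: 48 − 31 = 17 left.
17 days into November 2005 → November 17, 2005.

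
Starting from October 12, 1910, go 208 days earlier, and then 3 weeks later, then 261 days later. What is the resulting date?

Going back 208 days from October 12, 1910:
Going back 12 days from October 12, 1910 reaches the end of the previous month; 208 − 12 = 196 left.
September 1910 has 30 days: 196 − 30 = 166 left.
August 1910 has 31 days: 166 − 31 = 135 left.
July 1910 has 31 days: 135 − 31 = 104 left.
June 1910 has 30 days: 104 − 30 = 74 left.
May 1910 has 31 days: 74 − 31 = 43 left.
April 1910 has 30 days: 43 − 30 = 13 left.
March 1910 has 31 days; 31 − 13 = 18 → March 18, 1910.
Advancing 3 weeks (= 21 days) from March 18, 1910:
March has 31 days, so 31 − 18 = 13 days remain after March 18, 1910; 21 − 13 = 8 left.
8 days into April 1910 → April 8, 1910.
Adding 261 days from April 8, 1910:
April has 30 days, so 30 − 8 = 22 days remain after April 8, 1910; 261 − 22 = 239 left.
May 1910 has 31 days: 239 − 31 = 208 left.
June 1910 has 30 days: 208 − 30 = 178 left.
July 1910 has 31 days: 178 − 31 = 147 left.
August 1910 has 31 days: 147 − 31 = 116 left.
September 1910 has 30 days: 116 − 30 = 86 left.
October 1910 has 31 days: 86 − 31 = 55 left.
November 1910 has 30 days: 55 − 30 = 25 left.
25 days into December 1910 → December 25, 1910.

December 25, 1910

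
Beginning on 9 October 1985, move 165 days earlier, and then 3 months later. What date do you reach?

Going back 165 days from October 9, 1985:
Going back 9 days from October 9, 1985 reaches the end of the previous month; 165 − 9 = 156 left.
September 1985 has 30 days: 156 − 30 = 126 left.
August 1985 has 31 days: 126 − 31 = 95 left.
July 1985 has 31 days: 95 − 31 = 64 left.
June 1985 has 30 days: 64 − 30 = 34 left.
May 1985 has 31 days: 34 − 31 = 3 left.
April 1985 has 30 days; 30 − 3 = 27 → April 27, 1985.
Adding 3 months from April 27, 1985:
month 4 + 3 = 7 → July 1985.
Day 27 is valid in July, giving July 27, 1985.

July 27, 1985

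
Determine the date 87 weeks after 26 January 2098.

September 27, 2099

Adding 87 weeks = 609 days from January 26, 2098.
January has 31 days, so 31 − 26 = 5 days remain after January 26, 2098; 609 − 5 = 604 left.
February 2098 has 28 days (2098 is not a leap year): 604 − 28 = 576 left.
March 2098 has 31 days: 576 − 31 = 545 left.
April 2098 has 30 days: 545 − 30 = 515 left.
May 2098 has 31 days: 515 − 31 = 484 left.
June 2098 has 30 days: 484 − 30 = 454 left.
July 2098 has 31 days: 454 − 31 = 423 left.
August 2098 has 31 days: 423 − 31 = 392 left.
September 2098 has 30 days: 392 − 30 = 362 left.
October 2098 has 31 days: 362 − 31 = 331 left.
November 2098 has 30 days: 331 − 30 = 301 left.
December 2098 has 31 days: 301 − 31 = 270 left.
January 2099 has 31 days: 270 − 31 = 239 left.
February 2099 has 28 days (2099 is not a leap year): 239 − 28 = 211 left.
March 2099 has 31 days: 211 − 31 = 180 left.
April 2099 has 30 days: 180 − 30 = 150 left.
May 2099 has 31 days: 150 − 31 = 119 left.
June 2099 has 30 days: 119 − 30 = 89 left.
July 2099 has 31 days: 89 − 31 = 58 left.
August 2099 has 31 days: 58 − 31 = 27 left.
27 days into September 2099 → September 27, 2099.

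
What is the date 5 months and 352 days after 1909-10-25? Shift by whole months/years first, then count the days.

Adding 5 months and 352 days from October 25, 1909: first the month/year part, then the days.
month 10 + 5 = 15, which is month 3 of year 1910 → March 1910.
Day 25 is valid in March, giving March 25, 1910.
Now add 352 days from March 25, 1910.
March has 31 days, so 31 − 25 = 6 days remain after March 25, 1910; 352 − 6 = 346 left.
April 1910 has 30 days: 346 − 30 = 316 left.
May 1910 has 31 days: 316 − 31 = 285 left.
June 1910 has 30 days: 285 − 30 = 255 left.
July 1910 has 31 days: 255 − 31 = 224 left.
August 1910 has 31 days: 224 − 31 = 193 left.
September 1910 has 30 days: 193 − 30 = 163 left.
October 1910 has 31 days: 163 − 31 = 132 left.
November 1910 has 30 days: 132 − 30 = 102 left.
December 1910 has 31 days: 102 − 31 = 71 left.
January 1911 has 31 days: 71 − 31 = 40 left.
February 1911 has 28 days (1911 is not a leap year): 40 − 28 = 12 left.
12 days into March 1911 → March 12, 1911.

March 12, 1911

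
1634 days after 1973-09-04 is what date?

Advancing 1634 days from September 4, 1973.
September has 30 days, so 30 − 4 = 26 days remain after September 4, 1973; 1634 − 26 = 1608 left.
October 1973 has 31 days: 1608 − 31 = 1577 left.
November 1973 has 30 days: 1577 − 30 = 1547 left.
December 1973 has 31 days: 1547 − 31 = 1516 left.
January 1974 has 31 days: 1516 − 31 = 1485 left.
February 1974 has 28 days (1974 is not a leap year): 1485 − 28 = 1457 left.
March 1974 has 31 days: 1457 − 31 = 1426 left.
April 1974 has 30 days: 1426 − 30 = 1396 left.
May 1974 has 31 days: 1396 − 31 = 1365 left.
June 1974 has 30 days: 1365 − 30 = 1335 left.
July 1974 has 31 days: 1335 − 31 = 1304 left.
August 1974 has 31 days: 1304 − 31 = 1273 left.
September 1974 has 30 days: 1273 − 30 = 1243 left.
October 1974 has 31 days: 1243 − 31 = 1212 left.
November 1974 has 30 days: 1212 − 30 = 1182 left.
December 1974 has 31 days: 1182 − 31 = 1151 left.
January 1975 has 31 days: 1151 − 31 = 1120 left.
February 1975 has 28 days (1975 is not a leap year): 1120 − 28 = 1092 left.
March 1975 has 31 days: 1092 − 31 = 1061 left.
April 1975 has 30 days: 1061 − 30 = 1031 left.
May 1975 has 31 days: 1031 − 31 = 1000 left.
June 1975 has 30 days: 1000 − 30 = 970 left.
July 1975 has 31 days: 970 − 31 = 939 left.
August 1975 has 31 days: 939 − 31 = 908 left.
September 1975 has 30 days: 908 − 30 = 878 left.
October 1975 has 31 days: 878 − 31 = 847 left.
November 1975 has 30 days: 847 − 30 = 817 left.
December 1975 has 31 days: 817 − 31 = 786 left.
January 1976 has 31 days: 786 − 31 = 755 left.
February 1976 has 29 days (1976 is a leap year): 755 − 29 = 726 left.
March 1976 has 31 days: 726 − 31 = 695 left.
April 1976 has 30 days: 695 − 30 = 665 left.
May 1976 has 31 days: 665 − 31 = 634 left.
June 1976 has 30 days: 634 − 30 = 604 left.
July 1976 has 31 days: 604 − 31 = 573 left.
August 1976 has 31 days: 573 − 31 = 542 left.
September 1976 has 30 days: 542 − 30 = 512 left.
October 1976 has 31 days: 512 − 31 = 481 left.
November 1976 has 30 days: 481 − 30 = 451 left.
December 1976 has 31 days: 451 − 31 = 420 left.
January 1977 has 31 days: 420 − 31 = 389 left.
February 1977 has 28 days (1977 is not a leap year): 389 − 28 = 361 left.
March 1977 has 31 days: 361 − 31 = 330 left.
April 1977 has 30 days: 330 − 30 = 300 left.
May 1977 has 31 days: 300 − 31 = 269 left.
June 1977 has 30 days: 269 − 30 = 239 left.
July 1977 has 31 days: 239 − 31 = 208 left.
August 1977 has 31 days: 208 − 31 = 177 left.
September 1977 has 30 days: 177 − 30 = 147 left.
October 1977 has 31 days: 147 − 31 = 116 left.
November 1977 has 30 days: 116 − 30 = 86 left.
December 1977 has 31 days: 86 − 31 = 55 left.
January 1978 has 31 days: 55 − 31 = 24 left.
24 days into February 1978 → February 24, 1978.

February 24, 1978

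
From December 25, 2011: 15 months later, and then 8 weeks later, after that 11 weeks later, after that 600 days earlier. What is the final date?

December 14, 2011

Counting forward 15 months from December 25, 2011:
month 12 + 15 = 27, which is month 3 of year 2013 → March 2013.
Day 25 is valid in March, giving March 25, 2013.
Advancing 8 weeks (= 56 days) from March 25, 2013:
March has 31 days, so 31 − 25 = 6 days remain after March 25, 2013; 56 − 6 = 50 left.
April 2013 has 30 days: 50 − 30 = 20 left.
20 days into May 2013 → May 20, 2013.
Advancing 11 weeks (= 77 days) from May 20, 2013:
May has 31 days, so 31 − 20 = 11 days remain after May 20, 2013; 77 − 11 = 66 left.
June 2013 has 30 days: 66 − 30 = 36 left.
July 2013 has 31 days: 36 − 31 = 5 left.
5 days into August 2013 → August 5, 2013.
Subtracting 600 days from August 5, 2013:
Going back 5 days from August 5, 2013 reaches the end of the previous month; 600 − 5 = 595 left.
July 2013 has 31 days: 595 − 31 = 564 left.
June 2013 has 30 days: 564 − 30 = 534 left.
May 2013 has 31 days: 534 − 31 = 503 left.
April 2013 has 30 days: 503 − 30 = 473 left.
March 2013 has 31 days: 473 − 31 = 442 left.
February 2013 has 28 days (2013 is not a leap year): 442 − 28 = 414 left.
January 2013 has 31 days: 414 − 31 = 383 left.
December 2012 has 31 days: 383 − 31 = 352 left.
November 2012 has 30 days: 352 − 30 = 322 left.
October 2012 has 31 days: 322 − 31 = 291 left.
September 2012 has 30 days: 291 − 30 = 261 left.
August 2012 has 31 days: 261 − 31 = 230 left.
July 2012 has 31 days: 230 − 31 = 199 left.
June 2012 has 30 days: 199 − 30 = 169 left.
May 2012 has 31 days: 169 − 31 = 138 left.
April 2012 has 30 days: 138 − 30 = 108 left.
March 2012 has 31 days: 108 − 31 = 77 left.
February 2012 has 29 days (2012 is a leap year): 77 − 29 = 48 left.
January 2012 has 31 days: 48 − 31 = 17 left.
December 2011 has 31 days; 31 − 17 = 14 → December 14, 2011.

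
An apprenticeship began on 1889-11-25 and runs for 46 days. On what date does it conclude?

January 10, 1890

Adding 46 days from November 25, 1889.
November has 30 days, so 30 − 25 = 5 days remain after November 25, 1889; 46 − 5 = 41 left.
December 1889 has 31 days: 41 − 31 = 10 left.
10 days into January 1890 → January 10, 1890.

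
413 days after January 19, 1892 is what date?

Advancing 413 days from January 19, 1892.
January has 31 days, so 31 − 19 = 12 days remain after January 19, 1892; 413 − 12 = 401 left.
February 1892 has 29 days (1892 is a leap year): 401 − 29 = 372 left.
March 1892 has 31 days: 372 − 31 = 341 left.
April 1892 has 30 days: 341 − 30 = 311 left.
May 1892 has 31 days: 311 − 31 = 280 left.
June 1892 has 30 days: 280 − 30 = 250 left.
July 1892 has 31 days: 250 − 31 = 219 left.
August 1892 has 31 days: 219 − 31 = 188 left.
September 1892 has 30 days: 188 − 30 = 158 left.
October 1892 has 31 days: 158 − 31 = 127 left.
November 1892 has 30 days: 127 − 30 = 97 left.
December 1892 has 31 days: 97 − 31 = 66 left.
January 1893 has 31 days: 66 − 31 = 35 left.
February 1893 has 28 days (1893 is not a leap year): 35 − 28 = 7 left.
7 days into March 1893 → March 7, 1893.

March 7, 1893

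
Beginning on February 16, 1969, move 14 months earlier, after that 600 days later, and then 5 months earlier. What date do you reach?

Going back 14 months from February 16, 1969:
month 2 − 14 = -12, which is month 12 of year 1967 → December 1967.
Day 16 is valid in December, giving December 16, 1967.
Advancing 600 days from December 16, 1967:
December has 31 days, so 31 − 16 = 15 days remain after December 16, 1967; 600 − 15 = 585 left.
January 1968 has 31 days: 585 − 31 = 554 left.
February 1968 has 29 days (1968 is a leap year): 554 − 29 = 525 left.
March 1968 has 31 days: 525 − 31 = 494 left.
April 1968 has 30 days: 494 − 30 = 464 left.
May 1968 has 31 days: 464 − 31 = 433 left.
June 1968 has 30 days: 433 − 30 = 403 left.
July 1968 has 31 days: 403 − 31 = 372 left.
August 1968 has 31 days: 372 − 31 = 341 left.
September 1968 has 30 days: 341 − 30 = 311 left.
October 1968 has 31 days: 311 − 31 = 280 left.
November 1968 has 30 days: 280 − 30 = 250 left.
December 1968 has 31 days: 250 − 31 = 219 left.
January 1969 has 31 days: 219 − 31 = 188 left.
February 1969 has 28 days (1969 is not a leap year): 188 − 28 = 160 left.
March 1969 has 31 days: 160 − 31 = 129 left.
April 1969 has 30 days: 129 − 30 = 99 left.
May 1969 has 31 days: 99 − 31 = 68 left.
June 1969 has 30 days: 68 − 30 = 38 left.
July 1969 has 31 days: 38 − 31 = 7 left.
7 days into August 1969 → August 7, 1969.
Going back 5 months from August 7, 1969:
month 8 − 5 = 3 → March 1969.
Day 7 is valid in March, giving March 7, 1969.

March 7, 1969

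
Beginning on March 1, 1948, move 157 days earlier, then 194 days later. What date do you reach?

Subtracting 157 days from March 1, 1948:
Going back 1 day from March 1, 1948 reaches the end of the previous month; 157 − 1 = 156 left.
February 1948 has 29 days (1948 is a leap year): 156 − 29 = 127 left.
January 1948 has 31 days: 127 − 31 = 96 left.
December 1947 has 31 days: 96 − 31 = 65 left.
November 1947 has 30 days: 65 − 30 = 35 left.
October 1947 has 31 days: 35 − 31 = 4 left.
September 1947 has 30 days; 30 − 4 = 26 → September 26, 1947.
Counting forward 194 days from September 26, 1947:
September has 30 days, so 30 − 26 = 4 days remain after September 26, 1947; 194 − 4 = 190 left.
October 1947 has 31 days: 190 − 31 = 159 left.
November 1947 has 30 days: 159 − 30 = 129 left.
December 1947 has 31 days: 129 − 31 = 98 left.
January 1948 has 31 days: 98 − 31 = 67 left.
February 1948 has 29 days (1948 is a leap year): 67 − 29 = 38 left.
March 1948 has 31 days: 38 − 31 = 7 left.
7 days into April 1948 → April 7, 1948.

April 7, 1948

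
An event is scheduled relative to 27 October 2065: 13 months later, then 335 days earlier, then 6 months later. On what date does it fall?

Counting forward 13 months from October 27, 2065:
month 10 + 13 = 23, which is month 11 of year 2066 → November 2066.
Day 27 is valid in November, giving November 27, 2066.
Subtracting 335 days from November 27, 2066:
Going back 27 days from November 27, 2066 reaches the end of the previous month; 335 − 27 = 308 left.
October 2066 has 31 days: 308 − 31 = 277 left.
September 2066 has 30 days: 277 − 30 = 247 left.
August 2066 has 31 days: 247 − 31 = 216 left.
July 2066 has 31 days: 216 − 31 = 185 left.
June 2066 has 30 days: 185 − 30 = 155 left.
May 2066 has 31 days: 155 − 31 = 124 left.
April 2066 has 30 days: 124 − 30 = 94 left.
March 2066 has 31 days: 94 − 31 = 63 left.
February 2066 has 28 days (2066 is not a leap year): 63 − 28 = 35 left.
January 2066 has 31 days: 35 − 31 = 4 left.
December 2065 has 31 days; 31 − 4 = 27 → December 27, 2065.
Adding 6 months from December 27, 2065:
month 12 + 6 = 18, which is month 6 of year 2066 → June 2066.
Day 27 is valid in June, giving June 27, 2066.

June 27, 2066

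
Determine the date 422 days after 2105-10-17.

Adding 422 days from October 17, 2105.
October has 31 days, so 31 − 17 = 14 days remain after October 17, 2105; 422 − 14 = 408 left.
November 2105 has 30 days: 408 − 30 = 378 left.
December 2105 has 31 days: 378 − 31 = 347 left.
January 2106 has 31 days: 347 − 31 = 316 left.
February 2106 has 28 days (2106 is not a leap year): 316 − 28 = 288 left.
March 2106 has 31 days: 288 − 31 = 257 left.
April 2106 has 30 days: 257 − 30 = 227 left.
May 2106 has 31 days: 227 − 31 = 196 left.
June 2106 has 30 days: 196 − 30 = 166 left.
July 2106 has 31 days: 166 − 31 = 135 left.
August 2106 has 31 days: 135 − 31 = 104 left.
September 2106 has 30 days: 104 − 30 = 74 left.
October 2106 has 31 days: 74 − 31 = 43 left.
November 2106 has 30 days: 43 − 30 = 13 left.
13 days into December 2106 → December 13, 2106.

December 13, 2106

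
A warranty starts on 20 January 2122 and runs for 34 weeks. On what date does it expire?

September 15, 2122

Adding 34 weeks = 238 days from January 20, 2122.
January has 31 days, so 31 − 20 = 11 days remain after January 20, 2122; 238 − 11 = 227 left.
February 2122 has 28 days (2122 is not a leap year): 227 − 28 = 199 left.
March 2122 has 31 days: 199 − 31 = 168 left.
April 2122 has 30 days: 168 − 30 = 138 left.
May 2122 has 31 days: 138 − 31 = 107 left.
June 2122 has 30 days: 107 − 30 = 77 left.
July 2122 has 31 days: 77 − 31 = 46 left.
August 2122 has 31 days: 46 − 31 = 15 left.
15 days into September 2122 → September 15, 2122.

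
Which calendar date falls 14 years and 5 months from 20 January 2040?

June 20, 2054

Counting forward 14 years and 5 months from January 20, 2040.
+14 years → 2054; month 1 + 5 = 6 → June 2054.
Day 20 is valid in June, giving June 20, 2054.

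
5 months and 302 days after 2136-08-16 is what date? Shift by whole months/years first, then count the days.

November 14, 2137

Adding 5 months and 302 days from August 16, 2136: first the month/year part, then the days.
month 8 + 5 = 13, which is month 1 of year 2137 → January 2137.
Day 16 is valid in January, giving January 16, 2137.
Now add 302 days from January 16, 2137.
January has 31 days, so 31 − 16 = 15 days remain after January 16, 2137; 302 − 15 = 287 left.
February 2137 has 28 days (2137 is not a leap year): 287 − 28 = 259 left.
March 2137 has 31 days: 259 − 31 = 228 left.
April 2137 has 30 days: 228 − 30 = 198 left.
May 2137 has 31 days: 198 − 31 = 167 left.
June 2137 has 30 days: 167 − 30 = 137 left.
July 2137 has 31 days: 137 − 31 = 106 left.
August 2137 has 31 days: 106 − 31 = 75 left.
September 2137 has 30 days: 75 − 30 = 45 left.
October 2137 has 31 days: 45 − 31 = 14 left.
14 days into November 2137 → November 14, 2137.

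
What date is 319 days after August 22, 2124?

July 7, 2125

Advancing 319 days from August 22, 2124.
August has 31 days, so 31 − 22 = 9 days remain after August 22, 2124; 319 − 9 = 310 left.
September 2124 has 30 days: 310 − 30 = 280 left.
October 2124 has 31 days: 280 − 31 = 249 left.
November 2124 has 30 days: 249 − 30 = 219 left.
December 2124 has 31 days: 219 − 31 = 188 left.
January 2125 has 31 days: 188 − 31 = 157 left.
February 2125 has 28 days (2125 is not a leap year): 157 − 28 = 129 left.
March 2125 has 31 days: 129 − 31 = 98 left.
April 2125 has 30 days: 98 − 30 = 68 left.
May 2125 has 31 days: 68 − 31 = 37 left.
June 2125 has 30 days: 37 − 30 = 7 left.
7 days into July 2125 → July 7, 2125.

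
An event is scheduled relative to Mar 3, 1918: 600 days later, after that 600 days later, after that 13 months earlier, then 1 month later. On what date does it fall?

Counting forward 600 days from March 3, 1918:
March has 31 days, so 31 − 3 = 28 days remain after March 3, 1918; 600 − 28 = 572 left.
April 1918 has 30 days: 572 − 30 = 542 left.
May 1918 has 31 days: 542 − 31 = 511 left.
June 1918 has 30 days: 511 − 30 = 481 left.
July 1918 has 31 days: 481 − 31 = 450 left.
August 1918 has 31 days: 450 − 31 = 419 left.
September 1918 has 30 days: 419 − 30 = 389 left.
October 1918 has 31 days: 389 − 31 = 358 left.
November 1918 has 30 days: 358 − 30 = 328 left.
December 1918 has 31 days: 328 − 31 = 297 left.
January 1919 has 31 days: 297 − 31 = 266 left.
February 1919 has 28 days (1919 is not a leap year): 266 − 28 = 238 left.
March 1919 has 31 days: 238 − 31 = 207 left.
April 1919 has 30 days: 207 − 30 = 177 left.
May 1919 has 31 days: 177 − 31 = 146 left.
June 1919 has 30 days: 146 − 30 = 116 left.
July 1919 has 31 days: 116 − 31 = 85 left.
August 1919 has 31 days: 85 − 31 = 54 left.
September 1919 has 30 days: 54 − 30 = 24 left.
24 days into October 1919 → October 24, 1919.
Adding 600 days from October 24, 1919:
October has 31 days, so 31 − 24 = 7 days remain after October 24, 1919; 600 − 7 = 593 left.
November 1919 has 30 days: 593 − 30 = 563 left.
December 1919 has 31 days: 563 − 31 = 532 left.
January 1920 has 31 days: 532 − 31 = 501 left.
February 1920 has 29 days (1920 is a leap year): 501 − 29 = 472 left.
March 1920 has 31 days: 472 − 31 = 441 left.
April 1920 has 30 days: 441 − 30 = 411 left.
May 1920 has 31 days: 411 − 31 = 380 left.
June 1920 has 30 days: 380 − 30 = 350 left.
July 1920 has 31 days: 350 − 31 = 319 left.
August 1920 has 31 days: 319 − 31 = 288 left.
September 1920 has 30 days: 288 − 30 = 258 left.
October 1920 has 31 days: 258 − 31 = 227 left.
November 1920 has 30 days: 227 − 30 = 197 left.
December 1920 has 31 days: 197 − 31 = 166 left.
January 1921 has 31 days: 166 − 31 = 135 left.
February 1921 has 28 days (1921 is not a leap year): 135 − 28 = 107 left.
March 1921 has 31 days: 107 − 31 = 76 left.
April 1921 has 30 days: 76 − 30 = 46 left.
May 1921 has 31 days: 46 − 31 = 15 left.
15 days into June 1921 → June 15, 1921.
Counting back 13 months from June 15, 1921:
month 6 − 13 = -7, which is month 5 of year 1920 → May 1920.
Day 15 is valid in May, giving May 15, 1920.
Adding 1 month from May 15, 1920:
month 5 + 1 = 6 → June 1920.
Day 15 is valid in June, giving June 15, 1920.

June 15, 1920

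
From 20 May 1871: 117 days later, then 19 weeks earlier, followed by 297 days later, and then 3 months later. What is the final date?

Counting forward 117 days from May 20, 1871:
May has 31 days, so 31 − 20 = 11 days remain after May 20, 1871; 117 − 11 = 106 left.
June 1871 has 30 days: 106 − 30 = 76 left.
July 1871 has 31 days: 76 − 31 = 45 left.
August 1871 has 31 days: 45 − 31 = 14 left.
14 days into September 1871 → September 14, 1871.
Subtracting 19 weeks (= 133 days) from September 14, 1871:
Going back 14 days from September 14, 1871 reaches the end of the previous month; 133 − 14 = 119 left.
August 1871 has 31 days: 119 − 31 = 88 left.
July 1871 has 31 days: 88 − 31 = 57 left.
June 1871 has 30 days: 57 − 30 = 27 left.
May 1871 has 31 days; 31 − 27 = 4 → May 4, 1871.
Adding 297 days from May 4, 1871:
May has 31 days, so 31 − 4 = 27 days remain after May 4, 1871; 297 − 27 = 270 left.
June 1871 has 30 days: 270 − 30 = 240 left.
July 1871 has 31 days: 240 − 31 = 209 left.
August 1871 has 31 days: 209 − 31 = 178 left.
September 1871 has 30 days: 178 − 30 = 148 left.
October 1871 has 31 days: 148 − 31 = 117 left.
November 1871 has 30 days: 117 − 30 = 87 left.
December 1871 has 31 days: 87 − 31 = 56 left.
January 1872 has 31 days: 56 − 31 = 25 left.
25 days into February 1872 → February 25, 1872.
Advancing 3 months from February 25, 1872:
month 2 + 3 = 5 → May 1872.
Day 25 is valid in May, giving May 25, 1872.

May 25, 1872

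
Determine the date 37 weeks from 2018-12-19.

Counting forward 37 weeks = 259 days from December 19, 2018.
December has 31 days, so 31 − 19 = 12 days remain after December 19, 2018; 259 − 12 = 247 left.
January 2019 has 31 days: 247 − 31 = 216 left.
February 2019 has 28 days (2019 is not a leap year): 216 − 28 = 188 left.
March 2019 has 31 days: 188 − 31 = 157 left.
April 2019 has 30 days: 157 − 30 = 127 left.
May 2019 has 31 days: 127 − 31 = 96 left.
June 2019 has 30 days: 96 − 30 = 66 left.
July 2019 has 31 days: 66 − 31 = 35 left.
August 2019 has 31 days: 35 − 31 = 4 left.
4 days into September 2019 → September 4, 2019.

September 4, 2019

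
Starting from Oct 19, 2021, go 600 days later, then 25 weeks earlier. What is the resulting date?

Advancing 600 days from October 19, 2021:
October has 31 days, so 31 − 19 = 12 days remain after October 19, 2021; 600 − 12 = 588 left.
November 2021 has 30 days: 588 − 30 = 558 left.
December 2021 has 31 days: 558 − 31 = 527 left.
January 2022 has 31 days: 527 − 31 = 496 left.
February 2022 has 28 days (2022 is not a leap year): 496 − 28 = 468 left.
March 2022 has 31 days: 468 − 31 = 437 left.
April 2022 has 30 days: 437 − 30 = 407 left.
May 2022 has 31 days: 407 − 31 = 376 left.
June 2022 has 30 days: 376 − 30 = 346 left.
July 2022 has 31 days: 346 − 31 = 315 left.
August 2022 has 31 days: 315 − 31 = 284 left.
September 2022 has 30 days: 284 − 30 = 254 left.
October 2022 has 31 days: 254 − 31 = 223 left.
November 2022 has 30 days: 223 − 30 = 193 left.
December 2022 has 31 days: 193 − 31 = 162 left.
January 2023 has 31 days: 162 − 31 = 131 left.
February 2023 has 28 days (2023 is not a leap year): 131 − 28 = 103 left.
March 2023 has 31 days: 103 − 31 = 72 left.
April 2023 has 30 days: 72 − 30 = 42 left.
May 2023 has 31 days: 42 − 31 = 11 left.
11 days into June 2023 → June 11, 2023.
Going back 25 weeks (= 175 days) from June 11, 2023:
Going back 11 days from June 11, 2023 reaches the end of the previous month; 175 − 11 = 164 left.
May 2023 has 31 days: 164 − 31 = 133 left.
April 2023 has 30 days: 133 − 30 = 103 left.
March 2023 has 31 days: 103 − 31 = 72 left.
February 2023 has 28 days (2023 is not a leap year): 72 − 28 = 44 left.
January 2023 has 31 days: 44 − 31 = 13 left.
December 2022 has 31 days; 31 − 13 = 18 → December 18, 2022.

December 18, 2022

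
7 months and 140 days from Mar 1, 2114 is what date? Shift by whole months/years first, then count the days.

Counting forward 7 months and 140 days from March 1, 2114: first the month/year part, then the days.
month 3 + 7 = 10 → October 2114.
Day 1 is valid in October, giving October 1, 2114.
Now add 140 days from October 1, 2114.
October has 31 days, so 31 − 1 = 30 days remain after October 1, 2114; 140 − 30 = 110 left.
November 2114 has 30 days: 110 − 30 = 80 left.
December 2114 has 31 days: 80 − 31 = 49 left.
January 2115 has 31 days: 49 − 31 = 18 left.
18 days into February 2115 → February 18, 2115.

February 18, 2115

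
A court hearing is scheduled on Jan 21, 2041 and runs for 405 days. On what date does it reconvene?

Counting forward 405 days from January 21, 2041.
January has 31 days, so 31 − 21 = 10 days remain after January 21, 2041; 405 − 10 = 395 left.
February 2041 has 28 days (2041 is not a leap year): 395 − 28 = 367 left.
March 2041 has 31 days: 367 − 31 = 336 left.
April 2041 has 30 days: 336 − 30 = 306 left.
May 2041 has 31 days: 306 − 31 = 275 left.
June 2041 has 30 days: 275 − 30 = 245 left.
July 2041 has 31 days: 245 − 31 = 214 left.
August 2041 has 31 days: 214 − 31 = 183 left.
September 2041 has 30 days: 183 − 30 = 153 left.
October 2041 has 31 days: 153 − 31 = 122 left.
November 2041 has 30 days: 122 − 30 = 92 left.
December 2041 has 31 days: 92 − 31 = 61 left.
January 2042 has 31 days: 61 − 31 = 30 left.
February 2042 has 28 days (2042 is not a leap year): 30 − 28 = 2 left.
2 days into March 2042 → March 2, 2042.

March 2, 2042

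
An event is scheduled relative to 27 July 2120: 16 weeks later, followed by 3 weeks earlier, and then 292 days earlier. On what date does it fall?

Adding 16 weeks (= 112 days) from July 27, 2120:
July has 31 days, so 31 − 27 = 4 days remain after July 27, 2120; 112 − 4 = 108 left.
August 2120 has 31 days: 108 − 31 = 77 left.
September 2120 has 30 days: 77 − 30 = 47 left.
October 2120 has 31 days: 47 − 31 = 16 left.
16 days into November 2120 → November 16, 2120.
Going back 3 weeks (= 21 days) from November 16, 2120:
Going back 16 days from November 16, 2120 reaches the end of the previous month; 21 − 16 = 5 left.
October 2120 has 31 days; 31 − 5 = 26 → October 26, 2120.
Counting back 292 days from October 26, 2120:
Going back 26 days from October 26, 2120 reaches the end of the previous month; 292 − 26 = 266 left.
September 2120 has 30 days: 266 − 30 = 236 left.
August 2120 has 31 days: 236 − 31 = 205 left.
July 2120 has 31 days: 205 − 31 = 174 left.
June 2120 has 30 days: 174 − 30 = 144 left.
May 2120 has 31 days: 144 − 31 = 113 left.
April 2120 has 30 days: 113 − 30 = 83 left.
March 2120 has 31 days: 83 − 31 = 52 left.
February 2120 has 29 days (2120 is a leap year): 52 − 29 = 23 left.
January 2120 has 31 days; 31 − 23 = 8 → January 8, 2120.

January 8, 2120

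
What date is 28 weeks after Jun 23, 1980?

Adding 28 weeks = 196 days from June 23, 1980.
June has 30 days, so 30 − 23 = 7 days remain after June 23, 1980; 196 − 7 = 189 left.
July 1980 has 31 days: 189 − 31 = 158 left.
August 1980 has 31 days: 158 − 31 = 127 left.
September 1980 has 30 days: 127 − 30 = 97 left.
October 1980 has 31 days: 97 − 31 = 66 left.
November 1980 has 30 days: 66 − 30 = 36 left.
December 1980 has 31 days: 36 − 31 = 5 left.
5 days into January 1981 → January 5, 1981.

January 5, 1981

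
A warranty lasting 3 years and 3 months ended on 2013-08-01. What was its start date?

May 1, 2010

Counting back 3 years and 3 months from August 1, 2013.
-3 years → 2010; month 8 − 3 = 5 → May 2010.
Day 1 is valid in May, giving May 1, 2010.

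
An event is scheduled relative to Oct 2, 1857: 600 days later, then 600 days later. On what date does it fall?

January 14, 1861

Counting forward 600 days from October 2, 1857:
October has 31 days, so 31 − 2 = 29 days remain after October 2, 1857; 600 − 29 = 571 left.
November 1857 has 30 days: 571 − 30 = 541 left.
December 1857 has 31 days: 541 − 31 = 510 left.
January 1858 has 31 days: 510 − 31 = 479 left.
February 1858 has 28 days (1858 is not a leap year): 479 − 28 = 451 left.
March 1858 has 31 days: 451 − 31 = 420 left.
April 1858 has 30 days: 420 − 30 = 390 left.
May 1858 has 31 days: 390 − 31 = 359 left.
June 1858 has 30 days: 359 − 30 = 329 left.
July 1858 has 31 days: 329 − 31 = 298 left.
August 1858 has 31 days: 298 − 31 = 267 left.
September 1858 has 30 days: 267 − 30 = 237 left.
October 1858 has 31 days: 237 − 31 = 206 left.
November 1858 has 30 days: 206 − 30 = 176 left.
December 1858 has 31 days: 176 − 31 = 145 left.
January 1859 has 31 days: 145 − 31 = 114 left.
February 1859 has 28 days (1859 is not a leap year): 114 − 28 = 86 left.
March 1859 has 31 days: 86 − 31 = 55 left.
April 1859 has 30 days: 55 − 30 = 25 left.
25 days into May 1859 → May 25, 1859.
Advancing 600 days from May 25, 1859:
May has 31 days, so 31 − 25 = 6 days remain after May 25, 1859; 600 − 6 = 594 left.
June 1859 has 30 days: 594 − 30 = 564 left.
July 1859 has 31 days: 564 − 31 = 533 left.
August 1859 has 31 days: 533 − 31 = 502 left.
September 1859 has 30 days: 502 − 30 = 472 left.
October 1859 has 31 days: 472 − 31 = 441 left.
November 1859 has 30 days: 441 − 30 = 411 left.
December 1859 has 31 days: 411 − 31 = 380 left.
January 1860 has 31 days: 380 − 31 = 349 left.
February 1860 has 29 days (1860 is a leap year): 349 − 29 = 320 left.
March 1860 has 31 days: 320 − 31 = 289 left.
April 1860 has 30 days: 289 − 30 = 259 left.
May 1860 has 31 days: 259 − 31 = 228 left.
June 1860 has 30 days: 228 − 30 = 198 left.
July 1860 has 31 days: 198 − 31 = 167 left.
August 1860 has 31 days: 167 − 31 = 136 left.
September 1860 has 30 days: 136 − 30 = 106 left.
October 1860 has 31 days: 106 − 31 = 75 left.
November 1860 has 30 days: 75 − 30 = 45 left.
December 1860 has 31 days: 45 − 31 = 14 left.
14 days into January 1861 → January 14, 1861.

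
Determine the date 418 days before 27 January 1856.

Subtracting 418 days from January 27, 1856.
Going back 27 days from January 27, 1856 reaches the end of the previous month; 418 − 27 = 391 left.
December 1855 has 31 days: 391 − 31 = 360 left.
November 1855 has 30 days: 360 − 30 = 330 left.
October 1855 has 31 days: 330 − 31 = 299 left.
September 1855 has 30 days: 299 − 30 = 269 left.
August 1855 has 31 days: 269 − 31 = 238 left.
July 1855 has 31 days: 238 − 31 = 207 left.
June 1855 has 30 days: 207 − 30 = 177 left.
May 1855 has 31 days: 177 − 31 = 146 left.
April 1855 has 30 days: 146 − 30 = 116 left.
March 1855 has 31 days: 116 − 31 = 85 left.
February 1855 has 28 days (1855 is not a leap year): 85 − 28 = 57 left.
January 1855 has 31 days: 57 − 31 = 26 left.
December 1854 has 31 days; 31 − 26 = 5 → December 5, 1854.

December 5, 1854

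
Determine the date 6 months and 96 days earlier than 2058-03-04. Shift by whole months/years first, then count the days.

May 31, 2057

Going back 6 months and 96 days from March 4, 2058: first the month/year part, then the days.
month 3 − 6 = -3, which is month 9 of year 2057 → September 2057.
Day 4 is valid in September, giving September 4, 2057.
Now subtract 96 days from September 4, 2057.
Going back 4 days from September 4, 2057 reaches the end of the previous month; 96 − 4 = 92 left.
August 2057 has 31 days: 92 − 31 = 61 left.
July 2057 has 31 days: 61 − 31 = 30 left.
June 2057 has 30 days: 30 − 30 = 0 left.
May 2057 has 31 days; 31 − 0 = 31 → May 31, 2057.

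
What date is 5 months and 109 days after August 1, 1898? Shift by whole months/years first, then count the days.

Adding 5 months and 109 days from August 1, 1898: first the month/year part, then the days.
month 8 + 5 = 13, which is month 1 of year 1899 → January 1899.
Day 1 is valid in January, giving January 1, 1899.
Now add 109 days from January 1, 1899.
January has 31 days, so 31 − 1 = 30 days remain after January 1, 1899; 109 − 30 = 79 left.
February 1899 has 28 days (1899 is not a leap year): 79 − 28 = 51 left.
March 1899 has 31 days: 51 − 31 = 20 left.
20 days into April 1899 → April 20, 1899.

April 20, 1899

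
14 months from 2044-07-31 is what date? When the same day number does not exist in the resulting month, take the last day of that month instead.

September 30, 2045

Counting forward 14 months from July 31, 2044.
month 7 + 14 = 21, which is month 9 of year 2045 → September 2045.
September 2045 has only 30 days and the start was day 31, so the date clamps to September 30, 2045.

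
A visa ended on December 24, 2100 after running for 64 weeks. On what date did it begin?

October 2, 2099

Subtracting 64 weeks = 448 days from December 24, 2100.
Going back 24 days from December 24, 2100 reaches the end of the previous month; 448 − 24 = 424 left.
November 2100 has 30 days: 424 − 30 = 394 left.
October 2100 has 31 days: 394 − 31 = 363 left.
September 2100 has 30 days: 363 − 30 = 333 left.
August 2100 has 31 days: 333 − 31 = 302 left.
July 2100 has 31 days: 302 − 31 = 271 left.
June 2100 has 30 days: 271 − 30 = 241 left.
May 2100 has 31 days: 241 − 31 = 210 left.
April 2100 has 30 days: 210 − 30 = 180 left.
March 2100 has 31 days: 180 − 31 = 149 left.
February 2100 has 28 days (2100 is not a leap year (divisible by 100 but not 400)): 149 − 28 = 121 left.
January 2100 has 31 days: 121 − 31 = 90 left.
December 2099 has 31 days: 90 − 31 = 59 left.
November 2099 has 30 days: 59 − 30 = 29 left.
October 2099 has 31 days; 31 − 29 = 2 → October 2, 2099.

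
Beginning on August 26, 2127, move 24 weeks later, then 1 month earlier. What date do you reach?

Counting forward 24 weeks (= 168 days) from August 26, 2127:
August has 31 days, so 31 − 26 = 5 days remain after August 26, 2127; 168 − 5 = 163 left.
September 2127 has 30 days: 163 − 30 = 133 left.
October 2127 has 31 days: 133 − 31 = 102 left.
November 2127 has 30 days: 102 − 30 = 72 left.
December 2127 has 31 days: 72 − 31 = 41 left.
January 2128 has 31 days: 41 − 31 = 10 left.
10 days into February 2128 → February 10, 2128.
Subtracting 1 month from February 10, 2128:
month 2 − 1 = 1 → January 2128.
Day 10 is valid in January, giving January 10, 2128.

January 10, 2128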